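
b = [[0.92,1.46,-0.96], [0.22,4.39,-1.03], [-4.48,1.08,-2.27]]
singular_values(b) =[5.55, 4.39, 0.81]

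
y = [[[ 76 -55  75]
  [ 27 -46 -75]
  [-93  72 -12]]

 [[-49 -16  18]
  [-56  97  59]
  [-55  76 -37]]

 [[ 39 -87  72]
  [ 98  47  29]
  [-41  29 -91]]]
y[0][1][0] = 27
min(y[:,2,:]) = -93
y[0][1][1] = -46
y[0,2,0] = -93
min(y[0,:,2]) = -75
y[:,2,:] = [[-93, 72, -12], [-55, 76, -37], [-41, 29, -91]]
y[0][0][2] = 75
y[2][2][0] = -41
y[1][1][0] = -56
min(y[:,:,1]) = -87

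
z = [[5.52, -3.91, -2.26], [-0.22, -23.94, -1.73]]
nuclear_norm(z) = 30.17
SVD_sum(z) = [[0.13,-4.24,-0.37], [0.74,-23.88,-2.07]] + [[5.39, 0.33, -1.89], [-0.96, -0.06, 0.34]]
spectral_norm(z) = 24.36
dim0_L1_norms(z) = [5.74, 27.85, 3.99]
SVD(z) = [[-0.17,-0.98], [-0.98,0.17]] @ diag([24.35698666059618, 5.811041284962585]) @ [[-0.03, 1.0, 0.09],[-0.94, -0.06, 0.33]]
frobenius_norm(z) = 25.04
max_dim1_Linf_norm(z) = 23.94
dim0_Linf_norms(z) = [5.52, 23.94, 2.26]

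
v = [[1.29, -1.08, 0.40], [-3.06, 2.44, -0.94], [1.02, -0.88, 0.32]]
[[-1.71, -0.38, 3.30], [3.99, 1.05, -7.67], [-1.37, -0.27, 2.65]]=v @ [[-0.69, -0.96, 1.27], [0.58, -1.26, -1.33], [-0.49, -1.26, 0.57]]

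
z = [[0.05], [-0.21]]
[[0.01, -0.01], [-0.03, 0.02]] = z @ [[0.14,-0.10]]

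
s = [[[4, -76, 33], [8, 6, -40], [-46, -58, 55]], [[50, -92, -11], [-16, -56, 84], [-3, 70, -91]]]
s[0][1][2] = -40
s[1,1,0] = -16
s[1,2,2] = -91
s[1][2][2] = -91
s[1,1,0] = -16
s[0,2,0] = -46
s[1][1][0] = -16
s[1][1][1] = -56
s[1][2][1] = 70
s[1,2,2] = -91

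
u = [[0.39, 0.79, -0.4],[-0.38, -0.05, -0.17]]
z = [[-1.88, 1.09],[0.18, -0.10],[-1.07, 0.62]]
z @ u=[[-1.15, -1.54, 0.57], [0.11, 0.15, -0.05], [-0.65, -0.88, 0.32]]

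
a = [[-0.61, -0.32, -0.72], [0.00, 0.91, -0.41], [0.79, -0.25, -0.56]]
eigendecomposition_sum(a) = [[-0.31+0.38j, (-0.11-0.03j), (-0.37-0.31j)], [0.05+0.10j, -0.02+0.02j, (-0.1+0.05j)], [0.38+0.30j, (-0.02+0.11j), (-0.3+0.37j)]] + [[(-0.31-0.38j), -0.11+0.03j, (-0.37+0.31j)], [(0.05-0.1j), (-0.02-0.02j), -0.10-0.05j], [0.38-0.30j, (-0.02-0.11j), (-0.3-0.37j)]] + [[(0.01-0j), -0.10+0.00j, (0.02+0j)], [(-0.1+0j), 0.94-0.00j, (-0.2-0j)], [(0.02-0j), -0.20+0.00j, 0.04+0.00j]]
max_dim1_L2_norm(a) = 1.0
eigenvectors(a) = [[-0.70+0.00j, -0.70-0.00j, (0.1+0j)],[(-0.07+0.15j), -0.07-0.15j, (-0.97+0j)],[0.01+0.69j, 0.01-0.69j, (0.21+0j)]]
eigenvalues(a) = [(-0.63+0.78j), (-0.63-0.78j), (1+0j)]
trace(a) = -0.26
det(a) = 0.99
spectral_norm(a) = 1.00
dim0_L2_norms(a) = [1.0, 1.0, 1.0]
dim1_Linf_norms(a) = [0.72, 0.91, 0.79]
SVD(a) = [[0.33, 0.45, -0.83], [0.51, 0.65, 0.56], [0.79, -0.61, -0.01]] @ diag([1.0010465809652058, 0.9984906211370043, 0.9950991017176691]) @ [[0.42, 0.16, -0.89], [-0.76, 0.61, -0.25], [0.50, 0.78, 0.38]]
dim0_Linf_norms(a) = [0.79, 0.91, 0.72]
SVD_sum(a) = [[0.14, 0.05, -0.30], [0.22, 0.08, -0.45], [0.34, 0.13, -0.71]] + [[-0.34, 0.27, -0.11], [-0.49, 0.4, -0.16], [0.46, -0.37, 0.15]] + [[-0.41, -0.64, -0.31], [0.28, 0.43, 0.21], [-0.00, -0.01, -0.0]]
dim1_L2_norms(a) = [1.0, 1.0, 1.0]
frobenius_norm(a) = 1.73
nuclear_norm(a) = 2.99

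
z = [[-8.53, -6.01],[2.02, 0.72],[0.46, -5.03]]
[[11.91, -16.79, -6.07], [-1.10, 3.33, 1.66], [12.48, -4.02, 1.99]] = z @ [[0.33, 1.32, 0.93], [-2.45, 0.92, -0.31]]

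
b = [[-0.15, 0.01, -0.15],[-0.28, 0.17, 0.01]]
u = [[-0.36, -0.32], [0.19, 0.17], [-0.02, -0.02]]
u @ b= [[0.14, -0.06, 0.05], [-0.08, 0.03, -0.03], [0.01, -0.0, 0.00]]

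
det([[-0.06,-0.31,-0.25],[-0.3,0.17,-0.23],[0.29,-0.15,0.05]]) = 0.019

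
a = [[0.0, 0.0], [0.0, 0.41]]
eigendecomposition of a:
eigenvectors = [[1.00, 0.00], [0.0, 1.00]]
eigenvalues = [0.0, 0.41]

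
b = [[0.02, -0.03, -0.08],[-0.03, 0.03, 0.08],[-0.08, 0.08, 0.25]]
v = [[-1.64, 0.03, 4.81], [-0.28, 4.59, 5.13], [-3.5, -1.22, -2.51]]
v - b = [[-1.66, 0.06, 4.89],[-0.25, 4.56, 5.05],[-3.42, -1.30, -2.76]]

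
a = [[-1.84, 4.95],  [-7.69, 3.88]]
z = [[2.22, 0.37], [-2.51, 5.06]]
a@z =[[-16.51, 24.37], [-26.81, 16.79]]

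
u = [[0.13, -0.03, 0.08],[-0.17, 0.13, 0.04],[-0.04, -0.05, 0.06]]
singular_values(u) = [0.25, 0.11, 0.08]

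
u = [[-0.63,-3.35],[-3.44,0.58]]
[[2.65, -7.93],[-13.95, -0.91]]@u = [[25.61,-13.48], [11.92,46.2]]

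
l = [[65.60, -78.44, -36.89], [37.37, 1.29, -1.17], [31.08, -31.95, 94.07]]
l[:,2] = [-36.89, -1.17, 94.07]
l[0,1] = -78.44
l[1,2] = -1.17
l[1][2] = -1.17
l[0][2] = -36.89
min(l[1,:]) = -1.17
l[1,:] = [37.37, 1.29, -1.17]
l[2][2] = 94.07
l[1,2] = -1.17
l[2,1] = -31.95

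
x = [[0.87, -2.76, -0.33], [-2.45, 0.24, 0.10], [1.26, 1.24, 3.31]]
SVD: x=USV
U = [[-0.38, -0.73, -0.57], [-0.12, 0.65, -0.75], [0.92, -0.21, -0.34]]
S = [3.98, 3.16, 1.67]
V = [[0.28,0.54,0.79],[-0.79,0.6,-0.13],[0.54,0.59,-0.60]]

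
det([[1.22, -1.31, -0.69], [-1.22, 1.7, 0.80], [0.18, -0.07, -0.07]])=-0.001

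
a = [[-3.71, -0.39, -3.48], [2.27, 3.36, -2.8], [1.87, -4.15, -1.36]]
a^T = [[-3.71, 2.27, 1.87], [-0.39, 3.36, -4.15], [-3.48, -2.80, -1.36]]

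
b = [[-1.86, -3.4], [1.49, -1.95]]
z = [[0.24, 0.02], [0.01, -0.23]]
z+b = [[-1.62, -3.38], [1.50, -2.18]]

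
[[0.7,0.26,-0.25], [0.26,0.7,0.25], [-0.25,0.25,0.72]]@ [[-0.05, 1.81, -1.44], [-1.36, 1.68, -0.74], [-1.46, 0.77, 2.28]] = [[-0.02, 1.51, -1.77], [-1.33, 1.84, -0.32], [-1.38, 0.52, 1.82]]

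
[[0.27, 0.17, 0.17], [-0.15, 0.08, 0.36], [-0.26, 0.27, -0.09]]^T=[[0.27, -0.15, -0.26], [0.17, 0.08, 0.27], [0.17, 0.36, -0.09]]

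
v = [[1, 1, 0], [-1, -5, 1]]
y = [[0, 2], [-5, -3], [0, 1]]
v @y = [[-5, -1], [25, 14]]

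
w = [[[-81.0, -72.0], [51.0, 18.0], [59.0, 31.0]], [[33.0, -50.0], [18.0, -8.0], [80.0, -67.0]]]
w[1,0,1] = -50.0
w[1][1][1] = -8.0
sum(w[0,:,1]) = -23.0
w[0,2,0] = 59.0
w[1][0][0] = 33.0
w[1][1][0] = 18.0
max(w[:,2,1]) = 31.0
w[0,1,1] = 18.0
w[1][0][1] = -50.0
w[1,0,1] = -50.0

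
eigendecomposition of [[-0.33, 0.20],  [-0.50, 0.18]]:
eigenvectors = [[(-0.43+0.32j), (-0.43-0.32j)], [-0.85+0.00j, -0.85-0.00j]]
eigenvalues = [(-0.08+0.19j), (-0.08-0.19j)]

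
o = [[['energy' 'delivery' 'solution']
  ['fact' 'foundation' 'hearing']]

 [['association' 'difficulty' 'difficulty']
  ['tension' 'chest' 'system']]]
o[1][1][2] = 'system'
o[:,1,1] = ['foundation', 'chest']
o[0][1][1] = 'foundation'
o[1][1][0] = 'tension'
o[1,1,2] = 'system'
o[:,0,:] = [['energy', 'delivery', 'solution'], ['association', 'difficulty', 'difficulty']]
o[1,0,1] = 'difficulty'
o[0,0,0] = 'energy'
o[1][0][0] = 'association'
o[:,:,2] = [['solution', 'hearing'], ['difficulty', 'system']]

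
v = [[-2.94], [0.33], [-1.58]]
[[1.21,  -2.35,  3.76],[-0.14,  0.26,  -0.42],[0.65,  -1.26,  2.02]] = v @ [[-0.41,0.8,-1.28]]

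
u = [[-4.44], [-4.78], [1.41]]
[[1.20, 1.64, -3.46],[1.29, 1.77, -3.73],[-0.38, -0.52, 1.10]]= u @ [[-0.27, -0.37, 0.78]]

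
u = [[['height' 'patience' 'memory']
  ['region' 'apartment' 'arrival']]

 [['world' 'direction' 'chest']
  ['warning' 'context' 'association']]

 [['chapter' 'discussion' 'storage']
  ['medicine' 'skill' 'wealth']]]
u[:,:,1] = [['patience', 'apartment'], ['direction', 'context'], ['discussion', 'skill']]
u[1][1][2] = 'association'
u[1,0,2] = 'chest'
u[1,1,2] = 'association'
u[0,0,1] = 'patience'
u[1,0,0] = 'world'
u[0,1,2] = 'arrival'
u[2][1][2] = 'wealth'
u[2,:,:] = [['chapter', 'discussion', 'storage'], ['medicine', 'skill', 'wealth']]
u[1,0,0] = 'world'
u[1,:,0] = ['world', 'warning']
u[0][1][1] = 'apartment'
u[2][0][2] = 'storage'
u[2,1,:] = ['medicine', 'skill', 'wealth']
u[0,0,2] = 'memory'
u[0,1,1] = 'apartment'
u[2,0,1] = 'discussion'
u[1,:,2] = ['chest', 'association']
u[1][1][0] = 'warning'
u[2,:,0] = ['chapter', 'medicine']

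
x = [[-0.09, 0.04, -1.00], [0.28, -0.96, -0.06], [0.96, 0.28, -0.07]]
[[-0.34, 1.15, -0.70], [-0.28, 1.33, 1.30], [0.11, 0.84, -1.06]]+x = [[-0.43, 1.19, -1.70], [0.00, 0.37, 1.24], [1.07, 1.12, -1.13]]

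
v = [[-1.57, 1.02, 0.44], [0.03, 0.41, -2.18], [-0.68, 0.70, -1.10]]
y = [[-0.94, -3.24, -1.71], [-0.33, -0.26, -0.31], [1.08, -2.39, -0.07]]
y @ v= [[2.54, -3.48, 8.53],  [0.72, -0.66, 0.76],  [-1.72, 0.07, 5.76]]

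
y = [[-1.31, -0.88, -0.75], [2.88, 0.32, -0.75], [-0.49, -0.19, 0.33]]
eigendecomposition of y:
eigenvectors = [[-0.29+0.39j, -0.29-0.39j, 0.12+0.00j], [(0.86+0j), (0.86-0j), (-0.77+0j)], [(-0.09+0.09j), -0.09-0.09j, 0.62+0.00j]]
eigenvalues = [(-0.57+1.22j), (-0.57-1.22j), (0.47+0j)]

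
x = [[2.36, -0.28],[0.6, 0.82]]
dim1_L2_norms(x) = [2.38, 1.02]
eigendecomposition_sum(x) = [[2.45,-0.48], [1.03,-0.2]] + [[-0.09, 0.20], [-0.43, 1.02]]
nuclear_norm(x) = 3.30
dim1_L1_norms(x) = [2.64, 1.42]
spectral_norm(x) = 2.44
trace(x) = 3.18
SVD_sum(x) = [[2.37, -0.08], [0.57, -0.02]] + [[-0.01, -0.20],[0.03, 0.84]]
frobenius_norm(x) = 2.58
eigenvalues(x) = [2.24, 0.94]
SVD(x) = [[-0.97, -0.24],  [-0.24, 0.97]] @ diag([2.436205267587286, 0.8633098483047449]) @ [[-1.0, 0.03], [0.03, 1.00]]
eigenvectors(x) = [[0.92,0.19], [0.39,0.98]]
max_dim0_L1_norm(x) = 2.96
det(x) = 2.10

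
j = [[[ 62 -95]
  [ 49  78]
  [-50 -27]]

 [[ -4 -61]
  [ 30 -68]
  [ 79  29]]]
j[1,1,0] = 30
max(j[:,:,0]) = 79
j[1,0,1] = -61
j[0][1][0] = 49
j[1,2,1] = 29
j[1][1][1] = -68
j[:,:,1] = [[-95, 78, -27], [-61, -68, 29]]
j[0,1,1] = 78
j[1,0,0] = -4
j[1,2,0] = 79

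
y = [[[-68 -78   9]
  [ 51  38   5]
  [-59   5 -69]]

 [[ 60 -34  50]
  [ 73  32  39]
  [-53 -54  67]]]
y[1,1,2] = 39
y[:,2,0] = [-59, -53]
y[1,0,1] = -34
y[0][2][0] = -59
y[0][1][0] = 51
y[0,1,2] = 5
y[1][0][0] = 60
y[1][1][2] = 39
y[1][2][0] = -53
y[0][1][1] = 38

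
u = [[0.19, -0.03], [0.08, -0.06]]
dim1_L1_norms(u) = [0.22, 0.14]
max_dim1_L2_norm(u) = 0.19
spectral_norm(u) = 0.21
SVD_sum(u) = [[0.19, -0.05], [0.09, -0.02]] + [[0.00, 0.02], [-0.01, -0.04]]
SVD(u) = [[-0.9,  -0.43],[-0.43,  0.9]] @ diag([0.2126224196694516, 0.04232855601018761]) @ [[-0.97, 0.25], [-0.25, -0.97]]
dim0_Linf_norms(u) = [0.19, 0.06]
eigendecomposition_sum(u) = [[0.19,-0.02], [0.06,-0.01]] + [[0.0, -0.01], [0.02, -0.05]]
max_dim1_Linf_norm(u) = 0.19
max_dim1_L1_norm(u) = 0.22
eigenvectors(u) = [[0.95,  0.12], [0.32,  0.99]]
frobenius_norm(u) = 0.22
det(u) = -0.01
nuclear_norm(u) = 0.25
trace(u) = 0.13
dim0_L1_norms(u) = [0.27, 0.09]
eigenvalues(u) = [0.18, -0.05]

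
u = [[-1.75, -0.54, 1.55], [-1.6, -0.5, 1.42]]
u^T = [[-1.75, -1.60], [-0.54, -0.5], [1.55, 1.42]]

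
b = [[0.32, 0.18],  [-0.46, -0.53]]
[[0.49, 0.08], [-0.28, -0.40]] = b @[[2.41, -0.33],[-1.57, 1.04]]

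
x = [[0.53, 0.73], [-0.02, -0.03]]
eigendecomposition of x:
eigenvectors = [[1.0, -0.81], [-0.04, 0.59]]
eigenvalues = [0.5, -0.0]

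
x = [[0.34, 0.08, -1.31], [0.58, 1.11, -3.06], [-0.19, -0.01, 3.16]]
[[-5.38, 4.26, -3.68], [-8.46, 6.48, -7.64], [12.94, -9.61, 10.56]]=x @[[-1.28, 2.0, 2.22], [4.16, -3.28, 1.55], [4.03, -2.93, 3.48]]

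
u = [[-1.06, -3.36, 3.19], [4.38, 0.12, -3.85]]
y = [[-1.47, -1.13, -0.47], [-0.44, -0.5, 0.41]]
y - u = [[-0.41,2.23,-3.66], [-4.82,-0.62,4.26]]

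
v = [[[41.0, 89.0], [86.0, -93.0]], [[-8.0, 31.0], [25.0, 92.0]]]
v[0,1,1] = -93.0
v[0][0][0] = 41.0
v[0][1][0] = 86.0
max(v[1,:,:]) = 92.0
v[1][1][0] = 25.0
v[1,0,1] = 31.0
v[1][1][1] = 92.0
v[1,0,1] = 31.0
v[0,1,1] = -93.0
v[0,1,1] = -93.0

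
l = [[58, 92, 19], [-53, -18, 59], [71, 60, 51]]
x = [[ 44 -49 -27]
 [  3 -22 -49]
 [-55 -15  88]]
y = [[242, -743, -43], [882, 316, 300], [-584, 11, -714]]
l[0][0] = 58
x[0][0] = 44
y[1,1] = 316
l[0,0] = 58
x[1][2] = -49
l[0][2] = 19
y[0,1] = -743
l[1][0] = -53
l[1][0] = -53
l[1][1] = -18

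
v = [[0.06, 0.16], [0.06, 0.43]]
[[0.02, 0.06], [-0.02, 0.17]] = v @ [[0.60,-0.12], [-0.12,0.42]]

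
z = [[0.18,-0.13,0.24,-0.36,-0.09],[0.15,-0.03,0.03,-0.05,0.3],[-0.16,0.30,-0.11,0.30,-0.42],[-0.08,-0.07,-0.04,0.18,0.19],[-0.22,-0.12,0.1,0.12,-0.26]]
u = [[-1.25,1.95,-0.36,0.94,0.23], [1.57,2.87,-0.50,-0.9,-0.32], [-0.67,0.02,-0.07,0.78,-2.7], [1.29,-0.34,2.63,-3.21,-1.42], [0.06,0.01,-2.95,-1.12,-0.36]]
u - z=[[-1.43,2.08,-0.60,1.30,0.32], [1.42,2.90,-0.53,-0.85,-0.62], [-0.51,-0.28,0.04,0.48,-2.28], [1.37,-0.27,2.67,-3.39,-1.61], [0.28,0.13,-3.05,-1.24,-0.10]]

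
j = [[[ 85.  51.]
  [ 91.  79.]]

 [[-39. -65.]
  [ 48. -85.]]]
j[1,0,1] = -65.0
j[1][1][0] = 48.0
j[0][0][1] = 51.0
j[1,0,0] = -39.0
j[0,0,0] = 85.0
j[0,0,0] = 85.0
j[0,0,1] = 51.0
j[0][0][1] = 51.0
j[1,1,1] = -85.0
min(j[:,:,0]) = -39.0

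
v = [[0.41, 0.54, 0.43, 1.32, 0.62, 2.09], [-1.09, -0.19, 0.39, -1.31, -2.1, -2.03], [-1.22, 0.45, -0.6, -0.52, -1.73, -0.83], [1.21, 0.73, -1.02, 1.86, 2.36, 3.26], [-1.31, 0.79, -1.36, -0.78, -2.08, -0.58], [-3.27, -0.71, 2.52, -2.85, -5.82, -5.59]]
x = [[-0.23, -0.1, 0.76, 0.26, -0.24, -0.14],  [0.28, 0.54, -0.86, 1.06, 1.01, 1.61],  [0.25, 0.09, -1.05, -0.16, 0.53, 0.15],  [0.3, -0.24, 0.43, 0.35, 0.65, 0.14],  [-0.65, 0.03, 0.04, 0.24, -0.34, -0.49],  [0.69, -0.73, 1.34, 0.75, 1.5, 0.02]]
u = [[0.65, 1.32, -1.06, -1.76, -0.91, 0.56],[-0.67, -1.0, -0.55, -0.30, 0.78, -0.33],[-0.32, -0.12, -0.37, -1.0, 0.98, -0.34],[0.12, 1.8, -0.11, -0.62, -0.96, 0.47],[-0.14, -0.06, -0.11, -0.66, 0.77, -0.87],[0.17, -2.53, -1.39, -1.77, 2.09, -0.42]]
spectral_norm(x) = 2.79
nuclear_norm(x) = 7.00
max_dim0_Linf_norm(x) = 1.61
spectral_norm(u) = 4.78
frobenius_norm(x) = 3.94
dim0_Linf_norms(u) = [0.67, 2.53, 1.39, 1.77, 2.09, 0.87]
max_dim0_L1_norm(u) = 6.83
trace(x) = -0.71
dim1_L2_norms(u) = [2.74, 1.6, 1.53, 2.19, 1.35, 4.0]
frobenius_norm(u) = 5.92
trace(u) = -0.99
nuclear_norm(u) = 10.27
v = u @ x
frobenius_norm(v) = 12.15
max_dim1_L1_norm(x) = 5.36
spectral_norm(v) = 11.67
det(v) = -0.00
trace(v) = -6.19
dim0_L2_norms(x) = [1.09, 0.95, 2.1, 1.4, 2.04, 1.7]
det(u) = -0.00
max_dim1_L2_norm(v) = 9.53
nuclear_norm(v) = 16.60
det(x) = 0.00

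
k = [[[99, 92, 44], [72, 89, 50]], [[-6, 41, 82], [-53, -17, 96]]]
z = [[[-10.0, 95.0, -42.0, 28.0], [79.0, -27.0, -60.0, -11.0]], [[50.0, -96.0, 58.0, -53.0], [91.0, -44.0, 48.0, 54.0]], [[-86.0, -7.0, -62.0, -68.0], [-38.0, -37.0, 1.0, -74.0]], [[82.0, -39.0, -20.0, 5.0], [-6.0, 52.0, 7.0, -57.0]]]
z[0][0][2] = -42.0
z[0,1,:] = [79.0, -27.0, -60.0, -11.0]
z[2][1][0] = -38.0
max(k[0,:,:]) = 99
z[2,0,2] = -62.0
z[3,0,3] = 5.0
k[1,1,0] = -53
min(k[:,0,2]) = 44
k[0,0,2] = 44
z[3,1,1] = 52.0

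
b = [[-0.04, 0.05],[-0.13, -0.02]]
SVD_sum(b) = [[-0.04, -0.0], [-0.13, -0.01]] + [[-0.00, 0.05], [0.00, -0.01]]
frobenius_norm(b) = 0.15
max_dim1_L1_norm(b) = 0.15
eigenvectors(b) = [[(0.07-0.52j), 0.07+0.52j],[0.85+0.00j, (0.85-0j)]]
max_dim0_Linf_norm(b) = 0.13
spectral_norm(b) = 0.14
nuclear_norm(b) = 0.19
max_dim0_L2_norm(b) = 0.14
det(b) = 0.01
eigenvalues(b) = [(-0.03+0.08j), (-0.03-0.08j)]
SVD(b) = [[-0.28, -0.96],[-0.96, 0.28]] @ diag([0.13609938606122798, 0.05363727354887478]) @ [[1.00, 0.04], [0.04, -1.0]]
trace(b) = -0.06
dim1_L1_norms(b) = [0.09, 0.15]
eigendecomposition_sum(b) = [[(-0.02+0.04j), (0.03+0.01j)], [(-0.07-0.02j), -0.01+0.04j]] + [[-0.02-0.04j, (0.03-0.01j)],  [(-0.07+0.02j), -0.01-0.04j]]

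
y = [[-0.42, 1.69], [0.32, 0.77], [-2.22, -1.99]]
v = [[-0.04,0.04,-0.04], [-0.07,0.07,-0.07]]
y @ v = [[-0.10, 0.10, -0.1], [-0.07, 0.07, -0.07], [0.23, -0.23, 0.23]]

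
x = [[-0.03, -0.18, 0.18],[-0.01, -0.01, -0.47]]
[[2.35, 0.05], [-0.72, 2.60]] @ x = [[-0.07, -0.42, 0.4], [-0.0, 0.1, -1.35]]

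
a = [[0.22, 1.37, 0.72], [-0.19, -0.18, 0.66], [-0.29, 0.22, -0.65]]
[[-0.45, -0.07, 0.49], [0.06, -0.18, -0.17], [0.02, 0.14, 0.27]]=a @[[-0.18, 0.07, -0.17], [-0.28, 0.06, 0.48], [-0.04, -0.23, -0.18]]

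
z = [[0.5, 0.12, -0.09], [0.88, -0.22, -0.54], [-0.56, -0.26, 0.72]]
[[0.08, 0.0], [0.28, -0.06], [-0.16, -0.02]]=z @ [[0.17,-0.03], [-0.18,0.16], [-0.16,0.00]]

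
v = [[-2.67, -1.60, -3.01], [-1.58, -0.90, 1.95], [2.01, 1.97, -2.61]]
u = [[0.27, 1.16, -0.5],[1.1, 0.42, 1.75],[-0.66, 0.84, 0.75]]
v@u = [[-0.49, -6.3, -3.72], [-2.70, -0.57, 0.68], [4.43, 0.97, 0.48]]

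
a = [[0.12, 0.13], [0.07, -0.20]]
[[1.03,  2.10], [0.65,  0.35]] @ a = [[0.27, -0.29], [0.10, 0.01]]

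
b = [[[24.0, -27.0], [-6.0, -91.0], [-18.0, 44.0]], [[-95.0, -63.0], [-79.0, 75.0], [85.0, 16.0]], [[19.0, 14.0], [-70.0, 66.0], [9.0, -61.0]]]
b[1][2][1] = 16.0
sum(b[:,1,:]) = -105.0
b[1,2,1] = 16.0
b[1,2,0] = 85.0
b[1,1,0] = -79.0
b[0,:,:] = [[24.0, -27.0], [-6.0, -91.0], [-18.0, 44.0]]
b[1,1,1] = 75.0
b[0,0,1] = -27.0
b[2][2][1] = -61.0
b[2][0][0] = 19.0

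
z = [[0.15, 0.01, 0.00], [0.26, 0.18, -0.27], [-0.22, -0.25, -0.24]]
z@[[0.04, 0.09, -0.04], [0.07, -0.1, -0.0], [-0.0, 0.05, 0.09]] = [[0.01,0.01,-0.01], [0.02,-0.01,-0.03], [-0.03,-0.01,-0.01]]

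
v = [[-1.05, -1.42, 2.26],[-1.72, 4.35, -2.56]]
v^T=[[-1.05, -1.72], [-1.42, 4.35], [2.26, -2.56]]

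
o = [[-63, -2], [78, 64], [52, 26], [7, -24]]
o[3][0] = 7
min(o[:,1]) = -24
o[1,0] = 78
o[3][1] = -24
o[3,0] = 7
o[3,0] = 7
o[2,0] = 52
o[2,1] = 26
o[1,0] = 78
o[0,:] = [-63, -2]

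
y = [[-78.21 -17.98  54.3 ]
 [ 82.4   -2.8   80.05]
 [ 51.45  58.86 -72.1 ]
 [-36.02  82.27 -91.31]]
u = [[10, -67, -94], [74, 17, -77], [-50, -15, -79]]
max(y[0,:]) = 54.3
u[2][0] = -50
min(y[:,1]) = -17.98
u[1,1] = 17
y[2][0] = 51.45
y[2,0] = 51.45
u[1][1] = 17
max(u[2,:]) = -15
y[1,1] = -2.8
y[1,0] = 82.4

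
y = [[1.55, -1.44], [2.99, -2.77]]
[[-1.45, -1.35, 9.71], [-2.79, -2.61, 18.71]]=y@[[-0.46,  -0.14,  3.31],[0.51,  0.79,  -3.18]]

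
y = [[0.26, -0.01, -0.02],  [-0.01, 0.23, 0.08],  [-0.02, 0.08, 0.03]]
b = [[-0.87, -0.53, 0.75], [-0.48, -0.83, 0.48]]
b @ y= [[-0.24,-0.05,-0.0], [-0.13,-0.15,-0.04]]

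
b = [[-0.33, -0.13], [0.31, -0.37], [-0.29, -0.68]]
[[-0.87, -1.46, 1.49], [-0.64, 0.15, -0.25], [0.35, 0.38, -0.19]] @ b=[[-0.60, -0.36], [0.33, 0.20], [0.06, -0.06]]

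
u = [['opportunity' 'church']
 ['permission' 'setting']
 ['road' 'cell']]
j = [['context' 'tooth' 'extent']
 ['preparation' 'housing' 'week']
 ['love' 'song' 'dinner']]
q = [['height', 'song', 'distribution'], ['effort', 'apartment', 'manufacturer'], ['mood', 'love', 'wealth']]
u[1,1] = 'setting'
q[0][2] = 'distribution'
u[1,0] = 'permission'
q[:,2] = ['distribution', 'manufacturer', 'wealth']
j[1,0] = 'preparation'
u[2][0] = 'road'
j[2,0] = 'love'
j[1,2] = 'week'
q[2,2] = 'wealth'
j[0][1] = 'tooth'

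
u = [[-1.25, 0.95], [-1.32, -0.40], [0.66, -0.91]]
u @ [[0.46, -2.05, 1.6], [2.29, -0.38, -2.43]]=[[1.6,2.20,-4.31], [-1.52,2.86,-1.14], [-1.78,-1.01,3.27]]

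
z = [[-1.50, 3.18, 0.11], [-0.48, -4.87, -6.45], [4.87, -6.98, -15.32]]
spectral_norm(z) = 19.17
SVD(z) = [[-0.10, 0.75, 0.66], [0.4, -0.58, 0.71], [0.91, 0.33, -0.24]] @ diag([19.171633319331438, 3.2336300709583354, 2.6563343978676155]) @ [[0.23,-0.45,-0.86], [0.24,0.89,-0.4], [-0.94,0.12,-0.31]]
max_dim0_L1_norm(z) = 21.88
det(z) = -164.68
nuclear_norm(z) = 25.06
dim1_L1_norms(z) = [4.79, 11.8, 27.17]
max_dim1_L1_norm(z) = 27.17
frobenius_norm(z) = 19.62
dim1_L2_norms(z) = [3.52, 8.1, 17.53]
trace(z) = -21.69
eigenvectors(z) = [[(-0.08+0j), -0.71+0.00j, (-0.71-0j)],[(0.41+0j), (-0.02-0.59j), -0.02+0.59j],[0.91+0.00j, -0.18+0.33j, (-0.18-0.33j)]]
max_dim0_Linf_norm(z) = 15.32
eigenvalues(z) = [(-18.93+0j), (-1.38+2.61j), (-1.38-2.61j)]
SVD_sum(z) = [[-0.43, 0.84, 1.61], [1.75, -3.44, -6.60], [4.01, -7.86, -15.09]] + [[0.58, 2.14, -0.96],[-0.45, -1.65, 0.74],[0.26, 0.95, -0.43]] + [[-1.65, 0.2, -0.54], [-1.79, 0.22, -0.59], [0.61, -0.07, 0.2]]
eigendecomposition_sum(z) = [[-0.35+0.00j, 0.74-0.00j, 1.33-0.00j], [1.78-0.00j, -3.76+0.00j, -6.76+0.00j], [3.92-0.00j, (-8.24+0j), (-14.83+0j)]] + [[-0.58+1.33j, 1.22+0.71j, -0.61-0.20j], [-1.13-0.44j, (-0.56+1.04j), (0.15-0.51j)], [0.48+0.60j, 0.63-0.39j, -0.25+0.23j]] + [[-0.58-1.33j,1.22-0.71j,-0.61+0.20j], [-1.13+0.44j,-0.56-1.04j,(0.15+0.51j)], [0.48-0.60j,0.63+0.39j,(-0.25-0.23j)]]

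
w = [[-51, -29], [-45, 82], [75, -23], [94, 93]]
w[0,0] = -51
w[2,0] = 75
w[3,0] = 94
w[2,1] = -23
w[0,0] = -51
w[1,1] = 82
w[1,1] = 82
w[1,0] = -45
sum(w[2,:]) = 52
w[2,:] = [75, -23]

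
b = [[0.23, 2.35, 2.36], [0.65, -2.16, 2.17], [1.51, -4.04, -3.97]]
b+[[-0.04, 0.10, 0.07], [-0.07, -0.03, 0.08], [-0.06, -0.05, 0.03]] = [[0.19,  2.45,  2.43], [0.58,  -2.19,  2.25], [1.45,  -4.09,  -3.94]]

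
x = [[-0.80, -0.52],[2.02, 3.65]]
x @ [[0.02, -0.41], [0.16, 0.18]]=[[-0.1, 0.23], [0.62, -0.17]]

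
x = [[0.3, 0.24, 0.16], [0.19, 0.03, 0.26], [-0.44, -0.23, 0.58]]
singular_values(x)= [0.78, 0.5, 0.09]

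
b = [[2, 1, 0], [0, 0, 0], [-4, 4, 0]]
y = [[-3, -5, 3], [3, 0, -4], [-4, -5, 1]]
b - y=[[5, 6, -3], [-3, 0, 4], [0, 9, -1]]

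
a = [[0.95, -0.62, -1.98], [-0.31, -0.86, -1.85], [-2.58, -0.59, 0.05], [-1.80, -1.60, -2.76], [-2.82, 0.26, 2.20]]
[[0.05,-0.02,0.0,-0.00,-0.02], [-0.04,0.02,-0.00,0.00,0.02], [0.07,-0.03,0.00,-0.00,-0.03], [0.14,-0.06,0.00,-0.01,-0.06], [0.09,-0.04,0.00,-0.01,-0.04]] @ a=[[0.11,-0.02,-0.11], [-0.10,0.01,0.09], [0.16,-0.03,-0.15], [0.34,-0.03,-0.27], [0.23,-0.02,-0.16]]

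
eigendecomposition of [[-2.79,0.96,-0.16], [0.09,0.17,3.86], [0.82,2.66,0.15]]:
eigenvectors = [[0.10+0.00j, 0.76+0.00j, (0.76-0j)], [(0.76+0j), (-0.13+0.48j), -0.13-0.48j], [0.64+0.00j, 0.00-0.41j, 0.00+0.41j]]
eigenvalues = [(3.44+0j), (-2.95+0.69j), (-2.95-0.69j)]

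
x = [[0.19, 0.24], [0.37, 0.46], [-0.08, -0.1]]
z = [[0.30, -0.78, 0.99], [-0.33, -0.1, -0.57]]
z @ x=[[-0.31, -0.39],[-0.05, -0.07]]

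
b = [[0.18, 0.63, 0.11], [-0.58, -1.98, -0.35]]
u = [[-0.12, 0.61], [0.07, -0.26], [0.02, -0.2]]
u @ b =[[-0.38, -1.28, -0.23], [0.16, 0.56, 0.1], [0.12, 0.41, 0.07]]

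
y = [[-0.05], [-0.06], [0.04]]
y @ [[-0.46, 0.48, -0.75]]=[[0.02, -0.02, 0.04], [0.03, -0.03, 0.04], [-0.02, 0.02, -0.03]]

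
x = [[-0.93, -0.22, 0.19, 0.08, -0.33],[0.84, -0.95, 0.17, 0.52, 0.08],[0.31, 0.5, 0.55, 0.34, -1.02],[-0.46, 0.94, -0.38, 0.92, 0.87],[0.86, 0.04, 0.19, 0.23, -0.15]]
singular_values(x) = [1.93, 1.47, 1.36, 0.87, 0.04]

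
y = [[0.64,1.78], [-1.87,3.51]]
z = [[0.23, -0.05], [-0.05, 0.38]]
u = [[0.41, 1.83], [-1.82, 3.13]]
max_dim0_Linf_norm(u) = 3.13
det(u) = 4.61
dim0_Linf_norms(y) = [1.87, 3.51]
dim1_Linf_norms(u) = [1.83, 3.13]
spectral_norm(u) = 3.90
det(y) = 5.58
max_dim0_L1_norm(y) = 5.29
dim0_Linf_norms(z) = [0.23, 0.38]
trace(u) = 3.54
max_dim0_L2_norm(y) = 3.94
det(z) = 0.08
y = z + u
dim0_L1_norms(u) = [2.23, 4.96]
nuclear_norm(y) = 5.53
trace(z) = 0.61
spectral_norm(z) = 0.40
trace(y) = 4.15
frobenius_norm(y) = 4.40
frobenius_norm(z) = 0.45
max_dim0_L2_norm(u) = 3.63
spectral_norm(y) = 4.20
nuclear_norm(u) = 5.08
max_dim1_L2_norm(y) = 3.98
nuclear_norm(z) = 0.61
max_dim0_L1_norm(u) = 4.96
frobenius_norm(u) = 4.08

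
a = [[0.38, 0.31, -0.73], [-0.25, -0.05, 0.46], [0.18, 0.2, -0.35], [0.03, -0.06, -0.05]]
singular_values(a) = [1.11, 0.16, 0.0]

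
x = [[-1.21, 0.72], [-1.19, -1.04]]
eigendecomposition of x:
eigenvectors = [[(-0.06+0.61j), (-0.06-0.61j)],[-0.79+0.00j, -0.79-0.00j]]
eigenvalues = [(-1.12+0.92j), (-1.12-0.92j)]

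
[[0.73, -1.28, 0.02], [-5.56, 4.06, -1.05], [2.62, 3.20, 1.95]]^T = [[0.73, -5.56, 2.62], [-1.28, 4.06, 3.20], [0.02, -1.05, 1.95]]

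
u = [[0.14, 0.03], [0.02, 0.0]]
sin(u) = [[0.14, 0.03], [0.02, -0.00]]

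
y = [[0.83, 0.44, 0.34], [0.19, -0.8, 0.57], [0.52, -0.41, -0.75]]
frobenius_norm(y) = 1.73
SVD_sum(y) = [[0.03, 0.27, 0.48], [0.01, 0.06, 0.1], [-0.04, -0.41, -0.72]] + [[-0.01, 0.16, -0.09],[0.04, -0.86, 0.48],[0.0, -0.01, 0.01]] + [[0.81, 0.01, -0.05], [0.14, 0.0, -0.01], [0.56, 0.01, -0.04]]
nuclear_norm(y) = 3.00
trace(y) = -0.72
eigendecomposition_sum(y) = [[(0.91+0j), (0.17-0j), 0.23-0.00j], [(0.17+0j), (0.03-0j), 0.04-0.00j], [(0.23+0j), 0.04-0.00j, (0.06-0j)]] + [[-0.04+0.02j, 0.14+0.06j, 0.05-0.14j],[0.01-0.15j, -0.42+0.25j, 0.26+0.40j],[(0.14+0.02j), -0.23-0.42j, (-0.4+0.24j)]] + [[-0.04-0.02j, (0.14-0.06j), (0.05+0.14j)], [0.01+0.15j, (-0.42-0.25j), 0.26-0.40j], [0.14-0.02j, -0.23+0.42j, -0.40-0.24j]]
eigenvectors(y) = [[(-0.95+0j), (0.12+0.17j), (0.12-0.17j)],[(-0.18+0j), (-0.7+0j), -0.70-0.00j],[(-0.24+0j), 0.03-0.69j, (0.03+0.69j)]]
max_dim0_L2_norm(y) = 1.0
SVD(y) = [[-0.55, -0.18, -0.81], [-0.11, 0.98, -0.14], [0.82, 0.01, -0.57]] @ diag([1.0018236457753813, 1.0005413401863783, 0.9976805146655762]) @ [[-0.05, -0.49, -0.87], [0.04, -0.87, 0.49], [-1.0, -0.01, 0.07]]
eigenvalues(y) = [(1+0j), (-0.86+0.51j), (-0.86-0.51j)]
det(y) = 1.00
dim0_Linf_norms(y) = [0.83, 0.8, 0.75]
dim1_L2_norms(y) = [1.0, 1.0, 1.0]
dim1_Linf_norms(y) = [0.83, 0.8, 0.75]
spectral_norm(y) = 1.00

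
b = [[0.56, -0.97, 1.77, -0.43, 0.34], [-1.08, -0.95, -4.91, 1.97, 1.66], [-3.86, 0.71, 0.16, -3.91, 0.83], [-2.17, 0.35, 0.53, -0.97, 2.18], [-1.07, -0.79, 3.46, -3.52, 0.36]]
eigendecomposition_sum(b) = [[(-0.17+0.83j), (-0.16-0.1j), 0.78-0.59j, -0.14+1.37j, (0.66+0.04j)], [1.15-0.30j, -0.03+0.26j, (-1.24-0.62j), (1.83-0.69j), -0.37-0.86j], [(-1.07-0.57j), (0.2-0.17j), (0.5+1.32j), -1.84-0.75j, -0.32+0.90j], [(-0.3+0.44j), -0.07-0.10j, 0.60-0.15j, -0.42+0.76j, 0.38+0.18j], [(-1.11+0.78j), -0.07-0.29j, 1.57+0.16j, (-1.67+1.46j), (0.74+0.77j)]] + [[-0.17-0.83j, -0.16+0.10j, 0.78+0.59j, (-0.14-1.37j), 0.66-0.04j],[(1.15+0.3j), -0.03-0.26j, (-1.24+0.62j), (1.83+0.69j), (-0.37+0.86j)],[(-1.07+0.57j), 0.20+0.17j, (0.5-1.32j), -1.84+0.75j, (-0.32-0.9j)],[-0.30-0.44j, -0.07+0.10j, (0.6+0.15j), (-0.42-0.76j), 0.38-0.18j],[-1.11-0.78j, -0.07+0.29j, 1.57-0.16j, -1.67-1.46j, (0.74-0.77j)]] + [[2.10-1.81j, -0.45-0.06j, 0.94-1.09j, (-0.03-0.63j), -1.69+1.45j], [(0.25-4.62j), -0.59+0.48j, (-0.23-2.38j), (-0.8-0.69j), -0.21+3.71j], [-1.38+0.34j, (0.19+0.13j), -0.68+0.28j, -0.13+0.30j, (1.11-0.27j)], [(-1.89+0.94j), (0.32+0.13j), (-0.89+0.63j), -0.09+0.47j, (1.52-0.75j)], [1.84-1.75j, -0.41-0.03j, 0.81-1.04j, -0.06-0.57j, -1.48+1.40j]] + [[2.10+1.81j, -0.45+0.06j, 0.94+1.09j, -0.03+0.63j, -1.69-1.45j], [(0.25+4.62j), (-0.59-0.48j), (-0.23+2.38j), -0.80+0.69j, (-0.21-3.71j)], [-1.38-0.34j, 0.19-0.13j, (-0.68-0.28j), -0.13-0.30j, 1.11+0.27j], [(-1.89-0.94j), 0.32-0.13j, (-0.89-0.63j), -0.09-0.47j, (1.52+0.75j)], [(1.84+1.75j), (-0.41+0.03j), 0.81+1.04j, -0.06+0.57j, -1.48-1.40j]] + [[-3.30-0.00j,(0.24+0j),-1.67+0.00j,(-0.08-0j),2.40-0.00j], [(-3.88-0j),(0.28+0j),(-1.97+0j),-0.09-0.00j,2.83-0.00j], [(1.04+0j),-0.08-0.00j,0.53-0.00j,(0.03+0j),-0.76+0.00j], [2.21+0.00j,-0.16-0.00j,1.12-0.00j,(0.05+0j),(-1.61+0j)], [(-2.53-0j),(0.18+0j),(-1.28+0j),(-0.06-0j),(1.84-0j)]]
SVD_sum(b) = [[-0.39, 0.05, 0.83, -0.87, 0.05], [1.29, -0.15, -2.76, 2.90, -0.16], [-1.23, 0.15, 2.64, -2.78, 0.16], [-0.54, 0.06, 1.16, -1.22, 0.07], [-1.53, 0.18, 3.28, -3.45, 0.19]] + [[0.82, -0.05, 0.69, 0.27, -0.48],[-2.55, 0.15, -2.15, -0.82, 1.47],[-2.56, 0.15, -2.16, -0.83, 1.48],[-1.54, 0.09, -1.3, -0.5, 0.89],[0.26, -0.01, 0.22, 0.08, -0.15]] + [[0.10, -0.71, 0.34, 0.29, 0.90], [0.07, -0.45, 0.22, 0.18, 0.58], [-0.08, 0.57, -0.27, -0.23, -0.73], [0.09, -0.65, 0.31, 0.26, 0.83], [0.06, -0.43, 0.21, 0.18, 0.55]] + [[0.05,-0.24,-0.10,-0.14,-0.11], [0.11,-0.5,-0.21,-0.29,-0.23], [0.03,-0.14,-0.06,-0.08,-0.07], [-0.19,0.84,0.36,0.49,0.39], [0.12,-0.54,-0.23,-0.31,-0.25]] + [[-0.03, -0.02, 0.01, 0.03, -0.02], [0.00, 0.00, -0.0, -0.00, 0.00], [-0.02, -0.01, 0.01, 0.01, -0.01], [0.0, 0.00, -0.00, -0.00, 0.00], [0.02, 0.01, -0.01, -0.02, 0.02]]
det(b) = -11.48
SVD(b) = [[0.16,  0.20,  -0.55,  0.21,  -0.76], [-0.53,  -0.63,  -0.35,  0.43,  0.10], [0.51,  -0.64,  0.45,  0.12,  -0.35], [0.22,  -0.38,  -0.51,  -0.73,  0.11], [0.63,  0.06,  -0.34,  0.47,  0.52]] @ diag([7.989624904146033, 5.899091942125221, 2.229417945245763, 1.5379075545876186, 0.07102202729615138]) @ [[-0.31, 0.04, 0.66, -0.69, 0.04], [0.68, -0.04, 0.57, 0.22, -0.39], [-0.08, 0.57, -0.27, -0.23, -0.73], [0.17, -0.75, -0.32, -0.44, -0.35], [0.64, 0.33, -0.25, -0.48, 0.43]]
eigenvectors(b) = [[(0.26-0.24j), 0.26+0.24j, (-0.3-0.31j), -0.30+0.31j, -0.53+0.00j], [(-0.47-0.17j), (-0.47+0.17j), -0.71+0.00j, -0.71-0.00j, -0.63+0.00j], [(0.23+0.45j), 0.23-0.45j, 0.06+0.21j, 0.06-0.21j, 0.17+0.00j], [0.21-0.08j, (0.21+0.08j), (0.16+0.28j), (0.16-0.28j), (0.36+0j)], [(0.57+0j), (0.57-0j), -0.29-0.27j, (-0.29+0.27j), -0.41+0.00j]]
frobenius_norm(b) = 10.29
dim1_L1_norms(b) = [4.07, 10.57, 9.47, 6.2, 9.2]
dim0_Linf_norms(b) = [3.86, 0.97, 4.91, 3.91, 2.18]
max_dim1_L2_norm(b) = 5.73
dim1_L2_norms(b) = [2.17, 5.73, 5.6, 3.29, 5.12]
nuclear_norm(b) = 17.73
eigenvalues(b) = [(0.62+3.93j), (0.62-3.93j), (-0.74+0.82j), (-0.74-0.82j), (-0.59+0j)]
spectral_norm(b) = 7.99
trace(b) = -0.84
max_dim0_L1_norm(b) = 10.83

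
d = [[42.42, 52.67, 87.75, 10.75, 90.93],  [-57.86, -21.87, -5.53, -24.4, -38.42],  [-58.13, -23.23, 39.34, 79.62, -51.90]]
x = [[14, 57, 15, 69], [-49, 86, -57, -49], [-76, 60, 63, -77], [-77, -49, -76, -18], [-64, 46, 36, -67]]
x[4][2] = 36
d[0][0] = 42.42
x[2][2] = 63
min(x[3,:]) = -77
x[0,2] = 15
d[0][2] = 87.75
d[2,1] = -23.23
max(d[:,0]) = 42.42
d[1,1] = -21.87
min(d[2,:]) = -58.13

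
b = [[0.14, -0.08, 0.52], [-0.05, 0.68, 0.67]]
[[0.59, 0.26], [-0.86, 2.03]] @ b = [[0.07,0.13,0.48],[-0.22,1.45,0.91]]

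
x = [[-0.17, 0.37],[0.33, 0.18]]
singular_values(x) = [0.41, 0.37]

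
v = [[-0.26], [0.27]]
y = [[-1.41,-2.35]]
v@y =[[0.37, 0.61], [-0.38, -0.63]]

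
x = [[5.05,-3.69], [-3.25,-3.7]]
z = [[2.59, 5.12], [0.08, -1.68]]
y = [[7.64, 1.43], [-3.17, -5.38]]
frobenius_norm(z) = 5.98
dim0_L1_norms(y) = [10.81, 6.81]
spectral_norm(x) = 6.29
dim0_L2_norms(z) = [2.59, 5.39]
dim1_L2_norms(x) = [6.25, 4.92]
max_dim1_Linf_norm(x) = 5.05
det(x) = -30.68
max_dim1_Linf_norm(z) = 5.12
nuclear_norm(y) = 13.14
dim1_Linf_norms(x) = [5.05, 3.7]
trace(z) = 0.91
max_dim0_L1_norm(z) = 6.8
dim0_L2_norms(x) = [6.01, 5.23]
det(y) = -36.57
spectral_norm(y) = 9.13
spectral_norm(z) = 5.93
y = z + x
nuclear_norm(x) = 11.17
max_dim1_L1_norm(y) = 9.07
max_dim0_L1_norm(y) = 10.81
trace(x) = 1.35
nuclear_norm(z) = 6.73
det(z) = -4.76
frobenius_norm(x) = 7.96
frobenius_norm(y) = 9.97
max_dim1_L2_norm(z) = 5.74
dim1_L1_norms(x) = [8.74, 6.95]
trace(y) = 2.26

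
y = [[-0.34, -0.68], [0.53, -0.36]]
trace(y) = -0.70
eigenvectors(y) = [[0.75+0.00j, (0.75-0j)], [(0.01-0.66j), (0.01+0.66j)]]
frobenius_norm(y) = 0.99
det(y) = 0.48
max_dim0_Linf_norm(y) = 0.68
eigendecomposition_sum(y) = [[(-0.17+0.3j),(-0.34-0.2j)], [0.27+0.15j,(-0.18+0.3j)]] + [[-0.17-0.30j,  -0.34+0.20j], [0.27-0.15j,  (-0.18-0.3j)]]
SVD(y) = [[0.95, 0.32],  [0.32, -0.95]] @ diag([0.7746093642616882, 0.6232819047574727]) @ [[-0.19, -0.98], [-0.98, 0.19]]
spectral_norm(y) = 0.77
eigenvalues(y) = [(-0.35+0.6j), (-0.35-0.6j)]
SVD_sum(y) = [[-0.14, -0.72], [-0.05, -0.25]] + [[-0.20, 0.04], [0.58, -0.11]]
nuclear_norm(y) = 1.40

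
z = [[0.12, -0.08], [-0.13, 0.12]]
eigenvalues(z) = [0.22, 0.02]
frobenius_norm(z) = 0.23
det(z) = 0.00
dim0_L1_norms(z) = [0.25, 0.2]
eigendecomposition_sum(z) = [[0.11, -0.09], [-0.14, 0.11]] + [[0.01,0.01], [0.01,0.01]]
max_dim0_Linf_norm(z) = 0.13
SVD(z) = [[-0.63, 0.78], [0.78, 0.63]] @ diag([0.22757650672131263, 0.017576506721312626]) @ [[-0.78, 0.63], [0.63, 0.78]]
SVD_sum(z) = [[0.11, -0.09], [-0.14, 0.11]] + [[0.01,0.01], [0.01,0.01]]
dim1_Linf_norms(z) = [0.12, 0.13]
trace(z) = 0.24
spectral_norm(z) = 0.23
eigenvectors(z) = [[0.62, 0.62], [-0.79, 0.79]]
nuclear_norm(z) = 0.25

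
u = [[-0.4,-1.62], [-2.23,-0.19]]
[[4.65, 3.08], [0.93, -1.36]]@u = [[-8.73,  -8.12], [2.66,  -1.25]]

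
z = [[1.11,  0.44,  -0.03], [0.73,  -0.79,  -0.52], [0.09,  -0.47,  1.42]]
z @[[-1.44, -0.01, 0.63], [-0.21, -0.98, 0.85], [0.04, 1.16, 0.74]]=[[-1.69, -0.48, 1.05],[-0.91, 0.16, -0.6],[0.03, 2.11, 0.71]]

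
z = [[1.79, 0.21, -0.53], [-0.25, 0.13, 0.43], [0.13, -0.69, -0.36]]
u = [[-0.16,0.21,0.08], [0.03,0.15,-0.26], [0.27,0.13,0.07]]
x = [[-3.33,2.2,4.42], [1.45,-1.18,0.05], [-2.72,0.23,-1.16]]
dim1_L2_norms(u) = [0.28, 0.3, 0.31]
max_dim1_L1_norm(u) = 0.47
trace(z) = 1.56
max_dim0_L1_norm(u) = 0.49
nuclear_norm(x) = 9.94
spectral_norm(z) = 1.92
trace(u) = 0.06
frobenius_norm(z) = 2.10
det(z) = 0.36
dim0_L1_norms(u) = [0.46, 0.49, 0.41]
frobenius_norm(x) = 6.91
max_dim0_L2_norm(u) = 0.32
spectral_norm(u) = 0.32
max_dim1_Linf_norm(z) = 1.79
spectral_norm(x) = 6.16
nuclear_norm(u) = 0.88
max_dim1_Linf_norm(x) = 4.42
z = x @ u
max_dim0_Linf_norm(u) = 0.27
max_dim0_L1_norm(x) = 7.5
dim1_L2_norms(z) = [1.88, 0.51, 0.79]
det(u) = -0.03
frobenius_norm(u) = 0.51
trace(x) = -5.67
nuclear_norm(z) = 2.97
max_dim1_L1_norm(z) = 2.53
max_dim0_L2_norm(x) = 4.57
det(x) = -13.83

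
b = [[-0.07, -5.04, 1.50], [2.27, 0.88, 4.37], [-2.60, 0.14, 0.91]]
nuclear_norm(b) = 12.99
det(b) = 71.57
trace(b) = 1.72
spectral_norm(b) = 5.36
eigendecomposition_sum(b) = [[(-0.28+1.94j), -1.97+0.38j, (1.56+1.4j)], [1.39+0.61j, (-0.11+1.55j), (1.36-0.88j)], [(-1.02+0.19j), (-0.53-0.93j), (-0.44+1.03j)]] + [[-0.28-1.94j, -1.97-0.38j, 1.56-1.40j], [(1.39-0.61j), -0.11-1.55j, 1.36+0.88j], [(-1.02-0.19j), -0.53+0.93j, (-0.44-1.03j)]] + [[(0.5+0j), (-1.09-0j), -1.62-0.00j], [(-0.51-0j), (1.11+0j), 1.64+0.00j], [(-0.55-0j), (1.2+0j), (1.79+0j)]]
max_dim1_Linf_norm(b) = 5.04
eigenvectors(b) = [[-0.73+0.00j, (-0.73-0j), -0.55+0.00j],[-0.15+0.54j, (-0.15-0.54j), 0.56+0.00j],[-0.13-0.37j, (-0.13+0.37j), (0.61+0j)]]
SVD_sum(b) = [[0.90, -3.55, 2.98], [0.48, -1.9, 1.60], [-0.01, 0.02, -0.02]] + [[-1.09, -1.47, -1.41], [2.04, 2.73, 2.63], [-0.28, -0.37, -0.36]] + [[0.12, -0.03, -0.07], [-0.25, 0.05, 0.14], [-2.32, 0.49, 1.29]]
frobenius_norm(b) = 7.76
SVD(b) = [[-0.88,-0.47,0.05], [-0.47,0.87,-0.11], [0.01,-0.12,-0.99]] @ diag([5.357475697003186, 4.92099188007551, 2.7147178623663857]) @ [[-0.19, 0.75, -0.63], [0.47, 0.63, 0.61], [0.86, -0.18, -0.48]]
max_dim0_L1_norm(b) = 6.78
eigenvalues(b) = [(-0.84+4.52j), (-0.84-4.52j), (3.39+0j)]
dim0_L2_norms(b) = [3.45, 5.12, 4.71]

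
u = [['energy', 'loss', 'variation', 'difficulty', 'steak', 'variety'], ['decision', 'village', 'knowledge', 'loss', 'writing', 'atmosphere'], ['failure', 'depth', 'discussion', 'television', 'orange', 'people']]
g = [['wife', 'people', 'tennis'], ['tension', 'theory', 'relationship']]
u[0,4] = 'steak'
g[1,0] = 'tension'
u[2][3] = 'television'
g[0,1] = 'people'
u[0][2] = 'variation'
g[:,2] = ['tennis', 'relationship']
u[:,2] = ['variation', 'knowledge', 'discussion']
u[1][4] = 'writing'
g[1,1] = 'theory'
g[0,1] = 'people'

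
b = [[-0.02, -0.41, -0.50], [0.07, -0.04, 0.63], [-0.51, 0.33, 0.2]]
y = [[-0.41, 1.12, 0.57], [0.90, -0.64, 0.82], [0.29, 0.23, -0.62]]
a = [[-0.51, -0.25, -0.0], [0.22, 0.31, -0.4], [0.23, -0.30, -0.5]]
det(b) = 0.14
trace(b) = 0.14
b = a @ y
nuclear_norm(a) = 1.65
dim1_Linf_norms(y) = [1.12, 0.9, 0.62]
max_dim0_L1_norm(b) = 1.33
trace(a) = -0.70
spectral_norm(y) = 1.57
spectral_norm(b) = 0.91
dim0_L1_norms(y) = [1.6, 1.99, 2.01]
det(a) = 0.14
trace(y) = -1.67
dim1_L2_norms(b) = [0.65, 0.64, 0.64]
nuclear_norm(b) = 1.75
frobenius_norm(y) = 2.04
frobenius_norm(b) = 1.11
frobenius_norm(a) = 1.01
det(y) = 1.03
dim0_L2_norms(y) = [1.03, 1.31, 1.18]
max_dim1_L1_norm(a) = 1.03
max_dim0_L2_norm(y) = 1.31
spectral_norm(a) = 0.78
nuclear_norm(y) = 3.30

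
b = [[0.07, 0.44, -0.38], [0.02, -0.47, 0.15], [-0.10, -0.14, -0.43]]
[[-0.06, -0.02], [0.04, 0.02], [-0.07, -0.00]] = b @ [[0.13, 0.0], [-0.04, -0.03], [0.14, 0.02]]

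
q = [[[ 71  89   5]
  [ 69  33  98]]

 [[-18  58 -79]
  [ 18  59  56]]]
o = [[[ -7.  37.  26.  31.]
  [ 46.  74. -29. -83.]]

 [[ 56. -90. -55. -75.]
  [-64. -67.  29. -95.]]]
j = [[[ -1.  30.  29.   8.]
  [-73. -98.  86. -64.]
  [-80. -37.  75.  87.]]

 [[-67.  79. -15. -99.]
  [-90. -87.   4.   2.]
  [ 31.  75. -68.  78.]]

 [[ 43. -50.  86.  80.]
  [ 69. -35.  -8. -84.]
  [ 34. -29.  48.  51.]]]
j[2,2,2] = 48.0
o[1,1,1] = -67.0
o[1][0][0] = 56.0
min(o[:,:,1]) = -90.0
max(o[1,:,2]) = 29.0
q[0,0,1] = 89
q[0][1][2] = 98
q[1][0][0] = -18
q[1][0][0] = -18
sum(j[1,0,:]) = -102.0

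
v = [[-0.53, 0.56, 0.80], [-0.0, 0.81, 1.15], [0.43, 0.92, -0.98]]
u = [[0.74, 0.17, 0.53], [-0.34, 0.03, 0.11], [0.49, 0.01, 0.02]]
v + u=[[0.21, 0.73, 1.33], [-0.34, 0.84, 1.26], [0.92, 0.93, -0.96]]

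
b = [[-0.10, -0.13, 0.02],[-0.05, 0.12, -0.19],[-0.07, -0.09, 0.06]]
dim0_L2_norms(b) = [0.13, 0.2, 0.2]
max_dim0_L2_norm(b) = 0.2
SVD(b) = [[-0.45,-0.72,-0.54], [0.78,-0.60,0.15], [-0.43,-0.35,0.83]] @ diag([0.26739040611169645, 0.15804290811527458, 0.02061091734709856]) @ [[0.13, 0.71, -0.69], [0.8, 0.33, 0.50], [-0.59, 0.62, 0.53]]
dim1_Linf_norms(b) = [0.13, 0.19, 0.09]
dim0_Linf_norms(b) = [0.1, 0.13, 0.19]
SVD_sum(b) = [[-0.02,  -0.09,  0.08], [0.03,  0.15,  -0.14], [-0.02,  -0.08,  0.08]] + [[-0.09, -0.04, -0.06], [-0.08, -0.03, -0.05], [-0.04, -0.02, -0.03]] + [[0.01, -0.01, -0.01], [-0.0, 0.0, 0.00], [-0.01, 0.01, 0.01]]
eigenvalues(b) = [-0.16, 0.03, 0.21]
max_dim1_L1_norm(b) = 0.36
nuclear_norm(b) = 0.45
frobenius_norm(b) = 0.31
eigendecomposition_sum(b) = [[-0.10, -0.06, -0.04], [-0.06, -0.03, -0.02], [-0.06, -0.03, -0.02]] + [[0.01, -0.0, -0.02],[-0.01, 0.0, 0.02],[-0.01, 0.00, 0.01]] + [[-0.01, -0.07, 0.08],[0.02, 0.15, -0.18],[-0.01, -0.06, 0.07]]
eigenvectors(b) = [[0.79, 0.59, 0.38], [0.43, -0.65, -0.86], [0.43, -0.48, 0.33]]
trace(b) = 0.08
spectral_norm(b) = 0.27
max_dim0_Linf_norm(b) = 0.19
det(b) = -0.00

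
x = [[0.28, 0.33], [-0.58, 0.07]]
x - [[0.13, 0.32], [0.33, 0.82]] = [[0.15, 0.01],[-0.91, -0.75]]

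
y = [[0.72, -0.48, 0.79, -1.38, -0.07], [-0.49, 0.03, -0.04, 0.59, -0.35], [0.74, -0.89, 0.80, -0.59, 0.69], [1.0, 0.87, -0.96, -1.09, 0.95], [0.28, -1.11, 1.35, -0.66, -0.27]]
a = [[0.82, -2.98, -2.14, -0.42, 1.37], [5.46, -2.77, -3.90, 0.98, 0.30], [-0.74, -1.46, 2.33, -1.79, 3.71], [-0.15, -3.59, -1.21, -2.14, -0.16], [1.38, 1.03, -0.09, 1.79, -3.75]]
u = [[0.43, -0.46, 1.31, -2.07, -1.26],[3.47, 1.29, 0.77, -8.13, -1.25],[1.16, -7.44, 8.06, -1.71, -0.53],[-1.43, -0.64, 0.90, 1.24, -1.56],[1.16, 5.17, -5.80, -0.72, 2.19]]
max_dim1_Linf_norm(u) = 8.13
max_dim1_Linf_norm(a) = 5.46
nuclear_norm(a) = 21.18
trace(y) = 0.19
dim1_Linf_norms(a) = [2.98, 5.46, 3.71, 3.59, 3.75]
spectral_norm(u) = 13.75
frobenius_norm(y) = 3.90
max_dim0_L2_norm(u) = 10.09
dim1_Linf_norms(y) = [1.38, 0.59, 0.89, 1.09, 1.35]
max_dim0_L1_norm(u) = 16.84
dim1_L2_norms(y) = [1.81, 0.84, 1.67, 2.18, 1.91]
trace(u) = 13.21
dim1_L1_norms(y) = [3.44, 1.5, 3.71, 4.87, 3.67]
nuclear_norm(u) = 26.18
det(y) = 0.00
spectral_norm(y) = 2.94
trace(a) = -5.51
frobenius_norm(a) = 11.59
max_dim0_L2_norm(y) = 2.06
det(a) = 233.92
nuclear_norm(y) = 6.20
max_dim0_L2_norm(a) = 5.74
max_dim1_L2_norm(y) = 2.18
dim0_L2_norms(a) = [5.74, 5.71, 5.17, 3.48, 5.46]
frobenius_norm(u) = 17.00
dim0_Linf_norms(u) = [3.47, 7.44, 8.06, 8.13, 2.19]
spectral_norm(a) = 8.32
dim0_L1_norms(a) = [8.55, 11.83, 9.67, 7.12, 9.29]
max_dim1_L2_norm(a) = 7.33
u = a @ y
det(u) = -0.00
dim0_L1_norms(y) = [3.23, 3.38, 3.94, 4.31, 2.33]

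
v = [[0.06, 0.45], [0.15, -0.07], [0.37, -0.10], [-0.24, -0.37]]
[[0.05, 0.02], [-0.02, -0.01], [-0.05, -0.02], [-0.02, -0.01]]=v@ [[-0.10, -0.03], [0.13, 0.04]]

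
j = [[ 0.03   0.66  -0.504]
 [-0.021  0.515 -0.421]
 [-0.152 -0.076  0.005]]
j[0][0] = 0.03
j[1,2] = -0.421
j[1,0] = -0.021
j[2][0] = -0.152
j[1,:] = [-0.021, 0.515, -0.421]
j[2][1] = -0.076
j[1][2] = -0.421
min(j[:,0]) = -0.152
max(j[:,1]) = 0.66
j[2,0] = -0.152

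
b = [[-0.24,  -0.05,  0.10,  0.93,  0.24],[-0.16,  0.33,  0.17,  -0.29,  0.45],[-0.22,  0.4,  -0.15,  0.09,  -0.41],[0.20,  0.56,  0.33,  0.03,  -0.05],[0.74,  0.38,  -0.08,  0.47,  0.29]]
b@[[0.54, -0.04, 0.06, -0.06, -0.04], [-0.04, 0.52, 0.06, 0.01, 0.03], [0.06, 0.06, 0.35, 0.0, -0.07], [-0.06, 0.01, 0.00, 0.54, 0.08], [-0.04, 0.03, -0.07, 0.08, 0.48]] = [[-0.19, 0.01, 0.00, 0.54, 0.19],[-0.09, 0.2, 0.04, -0.11, 0.2],[-0.13, 0.20, -0.01, 0.03, -0.16],[0.11, 0.30, 0.16, 0.01, -0.04],[0.34, 0.18, 0.02, 0.24, 0.16]]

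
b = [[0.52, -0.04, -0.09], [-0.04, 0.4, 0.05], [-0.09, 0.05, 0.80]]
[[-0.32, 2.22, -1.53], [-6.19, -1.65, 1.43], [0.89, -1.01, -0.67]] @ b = [[-0.12, 0.82, -1.08], [-3.28, -0.34, 1.62], [0.56, -0.47, -0.67]]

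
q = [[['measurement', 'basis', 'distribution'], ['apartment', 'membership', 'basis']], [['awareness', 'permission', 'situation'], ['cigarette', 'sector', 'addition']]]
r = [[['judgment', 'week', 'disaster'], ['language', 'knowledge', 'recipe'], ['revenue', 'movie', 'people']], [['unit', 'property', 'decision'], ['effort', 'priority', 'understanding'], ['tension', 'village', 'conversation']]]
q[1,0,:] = ['awareness', 'permission', 'situation']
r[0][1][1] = 'knowledge'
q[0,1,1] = 'membership'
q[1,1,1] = 'sector'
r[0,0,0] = 'judgment'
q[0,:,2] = ['distribution', 'basis']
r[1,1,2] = 'understanding'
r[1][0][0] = 'unit'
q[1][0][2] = 'situation'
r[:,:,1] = [['week', 'knowledge', 'movie'], ['property', 'priority', 'village']]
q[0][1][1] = 'membership'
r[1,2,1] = 'village'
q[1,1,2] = 'addition'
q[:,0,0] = ['measurement', 'awareness']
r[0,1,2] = 'recipe'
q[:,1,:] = [['apartment', 'membership', 'basis'], ['cigarette', 'sector', 'addition']]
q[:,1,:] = [['apartment', 'membership', 'basis'], ['cigarette', 'sector', 'addition']]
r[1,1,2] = 'understanding'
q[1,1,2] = 'addition'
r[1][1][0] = 'effort'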